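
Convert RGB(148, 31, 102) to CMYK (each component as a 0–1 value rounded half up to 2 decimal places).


R'=148/255≈0.5804, G'=31/255≈0.1216, B'=102/255≈0.4000
K = 1 - max(R',G',B') = 1 - 148/255 = 107/255 = 0.41960… → 0.42
(1-R'-K)/(1-K) simplifies to (max-R)/max with max = 148:
C = (148-148)/148 = 0/148 = 0 → 0.00
M = (148-31)/148 = 117/148 = 0.79054… → 0.79
Y = (148-102)/148 = 46/148 = 0.31081… → 0.31
= CMYK(0.00, 0.79, 0.31, 0.42)


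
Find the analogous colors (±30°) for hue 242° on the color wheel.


Base hue: 242°
Left analog: (242 - 30) mod 360 = 212°
Right analog: (242 + 30) mod 360 = 272°
Analogous hues = 212° and 272°


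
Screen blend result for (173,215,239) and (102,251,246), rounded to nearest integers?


Screen: C = 255 - (255-A)×(255-B)/255, rounded to nearest integer
R: 255 - (255-173)×(255-102)/255 = 255 - 12546/255 ≈ 255 - 49.200 = 205.800 → 206
G: 255 - (255-215)×(255-251)/255 = 255 - 160/255 ≈ 255 - 0.627 = 254.373 → 254
B: 255 - (255-239)×(255-246)/255 = 255 - 144/255 ≈ 255 - 0.565 = 254.435 → 254
= RGB(206, 254, 254)


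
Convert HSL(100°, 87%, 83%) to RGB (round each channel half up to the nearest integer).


H=100°, S=0.87, L=0.83
C = (1-|2L-1|)×S = (1-|0.66|)×0.87 = 0.2958
H' = H/60 = 100/60 ≈ 1.6667; X = C×(1-|H' mod 2 - 1|) = 0.0986
m = L - C/2 = 0.83 - 0.1479 = 0.6821
Sector ⌊H'⌋ = 1 → (R',G',B') = (0.0986, 0.2958, 0.0)
RGB = ((R'+m)×255, (G'+m)×255, (B'+m)×255) = (199.0785, 249.3645, 173.9355)
Round half up → RGB(199, 249, 174)


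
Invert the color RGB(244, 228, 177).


Invert: (255-R, 255-G, 255-B)
R: 255-244 = 11
G: 255-228 = 27
B: 255-177 = 78
= RGB(11, 27, 78)


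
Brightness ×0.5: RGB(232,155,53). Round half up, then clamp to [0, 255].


Multiply each channel by 0.5, round half up, clamp to [0, 255]
R: 232×0.5 = 116
G: 155×0.5 = 77.5 → round → 78
B: 53×0.5 = 26.5 → round → 27
= RGB(116, 78, 27)


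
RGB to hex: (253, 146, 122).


R = 253 → FD (hex)
G = 146 → 92 (hex)
B = 122 → 7A (hex)
Hex = #FD927A


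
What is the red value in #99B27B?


Color: #99B27B
R = 99 = 153
G = B2 = 178
B = 7B = 123
Red = 153


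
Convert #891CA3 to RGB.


89 → 137 (R)
1C → 28 (G)
A3 → 163 (B)
= RGB(137, 28, 163)


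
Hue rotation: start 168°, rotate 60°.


New hue = (H + rotation) mod 360
New hue = (168 + 60) mod 360
= 228 mod 360
= 228°


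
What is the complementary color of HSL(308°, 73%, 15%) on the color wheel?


Complement = opposite side of color wheel = hue + 180°
H' = (308 + 180) mod 360 = 128°
S and L unchanged.
= HSL(128°, 73%, 15%)


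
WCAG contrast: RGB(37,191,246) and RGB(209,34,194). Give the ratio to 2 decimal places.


Linearize each sRGB channel c=v/255: c/12.92 if c ≤ 0.04045 else ((c+0.055)/1.055)^2.4
L = 0.2126×R_lin + 0.7152×G_lin + 0.0722×B_lin
Color 1 (37,191,246):
  R=37: 37/255≈0.1451 > 0.04045 → ((0.1451+0.055)/1.055)^2.4 ≈ 0.01850
  G=191: 191/255≈0.7490 > 0.04045 → ((0.7490+0.055)/1.055)^2.4 ≈ 0.52100
  B=246: 246/255≈0.9647 > 0.04045 → ((0.9647+0.055)/1.055)^2.4 ≈ 0.92158
  L1 = 0.2126×0.01850 + 0.7152×0.52100 + 0.0722×0.92158 ≈ 0.44309
Color 2 (209,34,194):
  R=209: 209/255≈0.8196 > 0.04045 → ((0.8196+0.055)/1.055)^2.4 ≈ 0.63760
  G=34: 34/255≈0.1333 > 0.04045 → ((0.1333+0.055)/1.055)^2.4 ≈ 0.01600
  B=194: 194/255≈0.7608 > 0.04045 → ((0.7608+0.055)/1.055)^2.4 ≈ 0.53948
  L2 = 0.2126×0.63760 + 0.7152×0.01600 + 0.0722×0.53948 ≈ 0.18594
Lighter = 0.44309, Darker = 0.18594
Ratio = (L_lighter + 0.05) / (L_darker + 0.05)
Ratio = (0.44309 + 0.05) / (0.18594 + 0.05) = 0.49309 / 0.23594 ≈ 2.0898
Ratio ≈ 2.09:1


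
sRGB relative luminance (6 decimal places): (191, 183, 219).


Linearize each channel (sRGB transfer function): c = v/255; c_lin = c/12.92 if c ≤ 0.04045, else ((c+0.055)/1.055)^2.4
  R: 191/255 ≈ 0.749020 > 0.04045 → ((0.749020+0.055)/1.055)^2.4 ≈ 0.520996
  G: 183/255 ≈ 0.717647 > 0.04045 → ((0.717647+0.055)/1.055)^2.4 ≈ 0.473531
  B: 219/255 ≈ 0.858824 > 0.04045 → ((0.858824+0.055)/1.055)^2.4 ≈ 0.708376
R_lin = 0.520996, G_lin = 0.473531, B_lin = 0.708376
L = 0.2126×R + 0.7152×G + 0.0722×B
L = 0.2126×0.520996 + 0.7152×0.473531 + 0.0722×0.708376
L ≈ 0.500578


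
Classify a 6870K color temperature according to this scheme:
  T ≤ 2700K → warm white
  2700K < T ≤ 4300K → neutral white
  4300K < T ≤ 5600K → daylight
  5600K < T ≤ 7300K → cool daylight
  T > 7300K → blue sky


Temperature: 6870K
5600K < 6870K ≤ 7300K → cool daylight
Classification: cool daylight


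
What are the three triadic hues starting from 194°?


Triadic: equally spaced at 120° intervals
H1 = 194°
H2 = (194 + 120) mod 360 = 314°
H3 = (194 + 240) mod 360 = 74°
Triadic = 194°, 314°, 74°


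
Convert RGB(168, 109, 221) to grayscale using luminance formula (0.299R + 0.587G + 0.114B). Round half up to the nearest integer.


Gray = 0.299×R + 0.587×G + 0.114×B
Gray = 0.299×168 + 0.587×109 + 0.114×221
Gray = 50.232 + 63.983 + 25.194
Gray = 139.409 → round half up → 139
Gray = 139


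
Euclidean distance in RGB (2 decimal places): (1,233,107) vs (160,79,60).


d = √[(R₁-R₂)² + (G₁-G₂)² + (B₁-B₂)²]
d = √[(1-160)² + (233-79)² + (107-60)²]
d = √[25281 + 23716 + 2209]
d = √51206
d ≈ 226.29


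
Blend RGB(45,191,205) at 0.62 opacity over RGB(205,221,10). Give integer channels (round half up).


C = α×F + (1-α)×B, with 1-α = 0.38
R: 0.62×45 + 0.38×205 = 27.90 + 77.90 = 105.80 → 106
G: 0.62×191 + 0.38×221 = 118.42 + 83.98 = 202.40 → 202
B: 0.62×205 + 0.38×10 = 127.10 + 3.80 = 130.90 → 131
= RGB(106, 202, 131)


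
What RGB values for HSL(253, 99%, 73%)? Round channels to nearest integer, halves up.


H=253°, S=0.99, L=0.73
C = (1-|2L-1|)×S = (1-|0.46|)×0.99 = 0.5346
H' = H/60 = 253/60 ≈ 4.2167; X = C×(1-|H' mod 2 - 1|) = 0.11583
m = L - C/2 = 0.73 - 0.2673 = 0.4627
Sector ⌊H'⌋ = 4 → (R',G',B') = (0.11583, 0.0, 0.5346)
RGB = ((R'+m)×255, (G'+m)×255, (B'+m)×255) = (147.52515, 117.9885, 254.3115)
Round half up → RGB(148, 118, 254)


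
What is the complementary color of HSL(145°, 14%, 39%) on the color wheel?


Complement = opposite side of color wheel = hue + 180°
H' = (145 + 180) mod 360 = 325°
S and L unchanged.
= HSL(325°, 14%, 39%)


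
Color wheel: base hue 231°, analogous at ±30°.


Base hue: 231°
Left analog: (231 - 30) mod 360 = 201°
Right analog: (231 + 30) mod 360 = 261°
Analogous hues = 201° and 261°


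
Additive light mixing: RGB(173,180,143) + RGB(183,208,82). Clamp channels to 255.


Additive: each channel = min(255, C₁+C₂)
R: 173+183 = 356 → 255
G: 180+208 = 388 → 255
B: 143+82 = 225 → 225
= RGB(255, 255, 225)


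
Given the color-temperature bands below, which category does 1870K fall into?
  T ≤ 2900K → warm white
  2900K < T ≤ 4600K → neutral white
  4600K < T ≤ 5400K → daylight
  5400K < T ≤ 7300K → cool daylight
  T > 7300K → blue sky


Temperature: 1870K
1870K ≤ 2900K → warm white
Classification: warm white


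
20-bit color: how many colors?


Colors = 2^bits = 2^20
= 1,048,576 colors


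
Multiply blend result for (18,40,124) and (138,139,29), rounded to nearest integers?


Multiply: C = A×B/255, rounded to nearest integer
R: 18×138/255 = 2484/255 ≈ 9.741 → 10
G: 40×139/255 = 5560/255 ≈ 21.804 → 22
B: 124×29/255 = 3596/255 ≈ 14.102 → 14
= RGB(10, 22, 14)


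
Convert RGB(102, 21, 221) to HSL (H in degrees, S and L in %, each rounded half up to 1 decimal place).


Normalize: R'=102/255≈0.4000, G'=21/255≈0.0824, B'=221/255≈0.8667
Max=221/255, Min=21/255, Δ=Max-Min=200/255
L = (Max+Min)/2 = (221+21)/510 = 242/510 = 0.47450… → L = 47.5%
L ≤ 0.5 → S = Δ/(Max+Min) = 200/(221+21) = 200/242 = 0.82644… → S = 82.6%
(the 1/255 factors cancel in S and H, so raw channel differences can be used)
Max is B' → H = 60 × ((R-G)/Δ + 4) = 60 × ((102-21)/200 + 4)
  81/200 + 4 = 0.405 + 4 = 4.405
  H = 60 × 4.405 = 264.3° → H = 264.3°
= HSL(264.3°, 82.6%, 47.5%)


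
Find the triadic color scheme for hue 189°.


Triadic: equally spaced at 120° intervals
H1 = 189°
H2 = (189 + 120) mod 360 = 309°
H3 = (189 + 240) mod 360 = 69°
Triadic = 189°, 309°, 69°


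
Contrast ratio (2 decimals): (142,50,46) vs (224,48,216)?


Linearize each sRGB channel c=v/255: c/12.92 if c ≤ 0.04045 else ((c+0.055)/1.055)^2.4
L = 0.2126×R_lin + 0.7152×G_lin + 0.0722×B_lin
Color 1 (142,50,46):
  R=142: 142/255≈0.5569 > 0.04045 → ((0.5569+0.055)/1.055)^2.4 ≈ 0.27050
  G=50: 50/255≈0.1961 > 0.04045 → ((0.1961+0.055)/1.055)^2.4 ≈ 0.03190
  B=46: 46/255≈0.1804 > 0.04045 → ((0.1804+0.055)/1.055)^2.4 ≈ 0.02732
  L1 = 0.2126×0.27050 + 0.7152×0.03190 + 0.0722×0.02732 ≈ 0.08229
Color 2 (224,48,216):
  R=224: 224/255≈0.8784 > 0.04045 → ((0.8784+0.055)/1.055)^2.4 ≈ 0.74540
  G=48: 48/255≈0.1882 > 0.04045 → ((0.1882+0.055)/1.055)^2.4 ≈ 0.02956
  B=216: 216/255≈0.8471 > 0.04045 → ((0.8471+0.055)/1.055)^2.4 ≈ 0.68669
  L2 = 0.2126×0.74540 + 0.7152×0.02956 + 0.0722×0.68669 ≈ 0.22919
Lighter = 0.22919, Darker = 0.08229
Ratio = (L_lighter + 0.05) / (L_darker + 0.05)
Ratio = (0.22919 + 0.05) / (0.08229 + 0.05) = 0.27919 / 0.13229 ≈ 2.1104
Ratio ≈ 2.11:1


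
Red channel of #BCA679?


Color: #BCA679
R = BC = 188
G = A6 = 166
B = 79 = 121
Red = 188


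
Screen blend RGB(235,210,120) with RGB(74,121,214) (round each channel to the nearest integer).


Screen: C = 255 - (255-A)×(255-B)/255, rounded to nearest integer
R: 255 - (255-235)×(255-74)/255 = 255 - 3620/255 ≈ 255 - 14.196 = 240.804 → 241
G: 255 - (255-210)×(255-121)/255 = 255 - 6030/255 ≈ 255 - 23.647 = 231.353 → 231
B: 255 - (255-120)×(255-214)/255 = 255 - 5535/255 ≈ 255 - 21.706 = 233.294 → 233
= RGB(241, 231, 233)


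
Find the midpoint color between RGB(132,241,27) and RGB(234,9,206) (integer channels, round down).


Midpoint: each channel = ⌊(C₁+C₂)/2⌋
R: ⌊(132+234)/2⌋ = 183
G: ⌊(241+9)/2⌋ = 125
B: ⌊(27+206)/2⌋ = 116
= RGB(183, 125, 116)


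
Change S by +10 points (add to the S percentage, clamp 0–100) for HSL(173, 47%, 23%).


Original S = 47%
Adjustment = +10 percentage points
New S = 47 + (10) = 57
Clamp to [0, 100] → 57
= HSL(173°, 57%, 23%)


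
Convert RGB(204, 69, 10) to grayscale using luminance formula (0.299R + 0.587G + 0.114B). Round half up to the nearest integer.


Gray = 0.299×R + 0.587×G + 0.114×B
Gray = 0.299×204 + 0.587×69 + 0.114×10
Gray = 60.996 + 40.503 + 1.140
Gray = 102.639 → round half up → 103
Gray = 103


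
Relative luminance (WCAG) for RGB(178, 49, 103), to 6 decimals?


Linearize each channel (sRGB transfer function): c = v/255; c_lin = c/12.92 if c ≤ 0.04045, else ((c+0.055)/1.055)^2.4
  R: 178/255 ≈ 0.698039 > 0.04045 → ((0.698039+0.055)/1.055)^2.4 ≈ 0.445201
  G: 49/255 ≈ 0.192157 > 0.04045 → ((0.192157+0.055)/1.055)^2.4 ≈ 0.030713
  B: 103/255 ≈ 0.403922 > 0.04045 → ((0.403922+0.055)/1.055)^2.4 ≈ 0.135633
R_lin = 0.445201, G_lin = 0.030713, B_lin = 0.135633
L = 0.2126×R + 0.7152×G + 0.0722×B
L = 0.2126×0.445201 + 0.7152×0.030713 + 0.0722×0.135633
L ≈ 0.126409


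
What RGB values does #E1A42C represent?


E1 → 225 (R)
A4 → 164 (G)
2C → 44 (B)
= RGB(225, 164, 44)


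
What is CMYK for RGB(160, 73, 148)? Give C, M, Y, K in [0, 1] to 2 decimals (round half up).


R'=160/255≈0.6275, G'=73/255≈0.2863, B'=148/255≈0.5804
K = 1 - max(R',G',B') = 1 - 160/255 = 95/255 = 0.37254… → 0.37
(1-R'-K)/(1-K) simplifies to (max-R)/max with max = 160:
C = (160-160)/160 = 0/160 = 0 → 0.00
M = (160-73)/160 = 87/160 = 0.54375 → 0.54
Y = (160-148)/160 = 12/160 = 0.075 → 0.08
= CMYK(0.00, 0.54, 0.08, 0.37)


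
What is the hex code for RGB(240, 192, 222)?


R = 240 → F0 (hex)
G = 192 → C0 (hex)
B = 222 → DE (hex)
Hex = #F0C0DE


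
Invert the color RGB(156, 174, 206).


Invert: (255-R, 255-G, 255-B)
R: 255-156 = 99
G: 255-174 = 81
B: 255-206 = 49
= RGB(99, 81, 49)


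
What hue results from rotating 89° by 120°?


New hue = (H + rotation) mod 360
New hue = (89 + 120) mod 360
= 209 mod 360
= 209°


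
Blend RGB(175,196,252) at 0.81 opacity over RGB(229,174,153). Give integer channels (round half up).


C = α×F + (1-α)×B, with 1-α = 0.19
R: 0.81×175 + 0.19×229 = 141.75 + 43.51 = 185.26 → 185
G: 0.81×196 + 0.19×174 = 158.76 + 33.06 = 191.82 → 192
B: 0.81×252 + 0.19×153 = 204.12 + 29.07 = 233.19 → 233
= RGB(185, 192, 233)


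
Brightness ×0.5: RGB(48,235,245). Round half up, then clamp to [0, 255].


Multiply each channel by 0.5, round half up, clamp to [0, 255]
R: 48×0.5 = 24
G: 235×0.5 = 117.5 → round → 118
B: 245×0.5 = 122.5 → round → 123
= RGB(24, 118, 123)


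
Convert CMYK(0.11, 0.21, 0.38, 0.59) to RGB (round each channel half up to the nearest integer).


R = 255 × (1-C) × (1-K) = 255 × 0.89 × 0.41 = 93.0495 → 93
G = 255 × (1-M) × (1-K) = 255 × 0.79 × 0.41 = 82.5945 → 83
B = 255 × (1-Y) × (1-K) = 255 × 0.62 × 0.41 = 64.821 → 65
= RGB(93, 83, 65)


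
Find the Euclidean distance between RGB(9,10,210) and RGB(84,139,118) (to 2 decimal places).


d = √[(R₁-R₂)² + (G₁-G₂)² + (B₁-B₂)²]
d = √[(9-84)² + (10-139)² + (210-118)²]
d = √[5625 + 16641 + 8464]
d = √30730
d ≈ 175.30


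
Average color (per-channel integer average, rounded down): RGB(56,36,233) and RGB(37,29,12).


Midpoint: each channel = ⌊(C₁+C₂)/2⌋
R: ⌊(56+37)/2⌋ = 46
G: ⌊(36+29)/2⌋ = 32
B: ⌊(233+12)/2⌋ = 122
= RGB(46, 32, 122)


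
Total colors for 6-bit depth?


Colors = 2^bits = 2^6
= 64 colors


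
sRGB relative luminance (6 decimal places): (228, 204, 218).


Linearize each channel (sRGB transfer function): c = v/255; c_lin = c/12.92 if c ≤ 0.04045, else ((c+0.055)/1.055)^2.4
  R: 228/255 ≈ 0.894118 > 0.04045 → ((0.894118+0.055)/1.055)^2.4 ≈ 0.775822
  G: 204/255 ≈ 0.800000 > 0.04045 → ((0.800000+0.055)/1.055)^2.4 ≈ 0.603827
  B: 218/255 ≈ 0.854902 > 0.04045 → ((0.854902+0.055)/1.055)^2.4 ≈ 0.701102
R_lin = 0.775822, G_lin = 0.603827, B_lin = 0.701102
L = 0.2126×R + 0.7152×G + 0.0722×B
L = 0.2126×0.775822 + 0.7152×0.603827 + 0.0722×0.701102
L ≈ 0.647417


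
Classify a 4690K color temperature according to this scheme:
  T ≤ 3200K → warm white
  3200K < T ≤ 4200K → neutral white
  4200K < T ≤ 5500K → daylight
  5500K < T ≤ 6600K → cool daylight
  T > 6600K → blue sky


Temperature: 4690K
4200K < 4690K ≤ 5500K → daylight
Classification: daylight


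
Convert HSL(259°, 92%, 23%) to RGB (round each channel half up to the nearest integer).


H=259°, S=0.92, L=0.23
C = (1-|2L-1|)×S = (1-|-0.54|)×0.92 = 0.4232
H' = H/60 = 259/60 ≈ 4.3167; X = C×(1-|H' mod 2 - 1|) ≈ 0.1340
m = L - C/2 = 0.23 - 0.2116 = 0.0184
Sector ⌊H'⌋ = 4 → (R',G',B') = (≈0.1340, 0.0, 0.4232)
RGB = ((R'+m)×255, (G'+m)×255, (B'+m)×255) = (38.8654, 4.692, 112.608)
Round half up → RGB(39, 5, 113)


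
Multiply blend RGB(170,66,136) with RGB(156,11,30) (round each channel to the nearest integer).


Multiply: C = A×B/255, rounded to nearest integer
R: 170×156/255 = 26520/255 ≈ 104.000 → 104
G: 66×11/255 = 726/255 ≈ 2.847 → 3
B: 136×30/255 = 4080/255 ≈ 16.000 → 16
= RGB(104, 3, 16)


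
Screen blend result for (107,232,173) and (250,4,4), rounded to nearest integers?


Screen: C = 255 - (255-A)×(255-B)/255, rounded to nearest integer
R: 255 - (255-107)×(255-250)/255 = 255 - 740/255 ≈ 255 - 2.902 = 252.098 → 252
G: 255 - (255-232)×(255-4)/255 = 255 - 5773/255 ≈ 255 - 22.639 = 232.361 → 232
B: 255 - (255-173)×(255-4)/255 = 255 - 20582/255 ≈ 255 - 80.714 = 174.286 → 174
= RGB(252, 232, 174)


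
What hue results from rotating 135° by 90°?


New hue = (H + rotation) mod 360
New hue = (135 + 90) mod 360
= 225 mod 360
= 225°


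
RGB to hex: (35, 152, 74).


R = 35 → 23 (hex)
G = 152 → 98 (hex)
B = 74 → 4A (hex)
Hex = #23984A


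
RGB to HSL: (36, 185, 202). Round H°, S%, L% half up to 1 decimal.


Normalize: R'=36/255≈0.1412, G'=185/255≈0.7255, B'=202/255≈0.7922
Max=202/255, Min=36/255, Δ=Max-Min=166/255
L = (Max+Min)/2 = (202+36)/510 = 238/510 = 0.46666… → L = 46.7%
L ≤ 0.5 → S = Δ/(Max+Min) = 166/(202+36) = 166/238 = 0.69747… → S = 69.7%
(the 1/255 factors cancel in S and H, so raw channel differences can be used)
Max is B' → H = 60 × ((R-G)/Δ + 4) = 60 × ((36-185)/166 + 4)
  -149/166 + 4 = -0.8975… + 4 = 3.1024…
  H = 60 × 3.1024… = 186.144…° → H = 186.1°
= HSL(186.1°, 69.7%, 46.7%)


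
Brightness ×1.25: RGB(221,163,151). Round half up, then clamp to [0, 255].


Multiply each channel by 1.25, round half up, clamp to [0, 255]
R: 221×1.25 = 276.25 → round → 276 → clamp → 255
G: 163×1.25 = 203.75 → round → 204
B: 151×1.25 = 188.75 → round → 189
= RGB(255, 204, 189)


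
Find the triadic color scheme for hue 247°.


Triadic: equally spaced at 120° intervals
H1 = 247°
H2 = (247 + 120) mod 360 = 7°
H3 = (247 + 240) mod 360 = 127°
Triadic = 247°, 7°, 127°


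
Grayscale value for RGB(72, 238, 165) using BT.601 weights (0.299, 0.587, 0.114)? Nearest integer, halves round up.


Gray = 0.299×R + 0.587×G + 0.114×B
Gray = 0.299×72 + 0.587×238 + 0.114×165
Gray = 21.528 + 139.706 + 18.810
Gray = 180.044 → round half up → 180
Gray = 180


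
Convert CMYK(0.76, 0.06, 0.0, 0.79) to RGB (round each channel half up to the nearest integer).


R = 255 × (1-C) × (1-K) = 255 × 0.24 × 0.21 = 12.852 → 13
G = 255 × (1-M) × (1-K) = 255 × 0.94 × 0.21 = 50.337 → 50
B = 255 × (1-Y) × (1-K) = 255 × 1.00 × 0.21 = 53.55 → 54
= RGB(13, 50, 54)


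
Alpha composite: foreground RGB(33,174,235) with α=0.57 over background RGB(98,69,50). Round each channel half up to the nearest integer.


C = α×F + (1-α)×B, with 1-α = 0.43
R: 0.57×33 + 0.43×98 = 18.81 + 42.14 = 60.95 → 61
G: 0.57×174 + 0.43×69 = 99.18 + 29.67 = 128.85 → 129
B: 0.57×235 + 0.43×50 = 133.95 + 21.50 = 155.45 → 155
= RGB(61, 129, 155)


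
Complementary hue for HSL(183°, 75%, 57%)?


Complement = opposite side of color wheel = hue + 180°
H' = (183 + 180) mod 360 = 3°
S and L unchanged.
= HSL(3°, 75%, 57%)


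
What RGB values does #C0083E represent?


C0 → 192 (R)
08 → 8 (G)
3E → 62 (B)
= RGB(192, 8, 62)


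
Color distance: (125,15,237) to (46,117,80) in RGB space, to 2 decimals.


d = √[(R₁-R₂)² + (G₁-G₂)² + (B₁-B₂)²]
d = √[(125-46)² + (15-117)² + (237-80)²]
d = √[6241 + 10404 + 24649]
d = √41294
d ≈ 203.21


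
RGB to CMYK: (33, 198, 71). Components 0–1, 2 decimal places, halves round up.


R'=33/255≈0.1294, G'=198/255≈0.7765, B'=71/255≈0.2784
K = 1 - max(R',G',B') = 1 - 198/255 = 57/255 = 0.22352… → 0.22
(1-R'-K)/(1-K) simplifies to (max-R)/max with max = 198:
C = (198-33)/198 = 165/198 = 0.83333… → 0.83
M = (198-198)/198 = 0/198 = 0 → 0.00
Y = (198-71)/198 = 127/198 = 0.64141… → 0.64
= CMYK(0.83, 0.00, 0.64, 0.22)


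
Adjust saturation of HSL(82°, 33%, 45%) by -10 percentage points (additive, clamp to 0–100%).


Original S = 33%
Adjustment = -10 percentage points
New S = 33 + (-10) = 23
Clamp to [0, 100] → 23
= HSL(82°, 23%, 45%)


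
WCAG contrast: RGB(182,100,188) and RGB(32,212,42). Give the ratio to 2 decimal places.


Linearize each sRGB channel c=v/255: c/12.92 if c ≤ 0.04045 else ((c+0.055)/1.055)^2.4
L = 0.2126×R_lin + 0.7152×G_lin + 0.0722×B_lin
Color 1 (182,100,188):
  R=182: 182/255≈0.7137 > 0.04045 → ((0.7137+0.055)/1.055)^2.4 ≈ 0.46778
  G=100: 100/255≈0.3922 > 0.04045 → ((0.3922+0.055)/1.055)^2.4 ≈ 0.12744
  B=188: 188/255≈0.7373 > 0.04045 → ((0.7373+0.055)/1.055)^2.4 ≈ 0.50289
  L1 = 0.2126×0.46778 + 0.7152×0.12744 + 0.0722×0.50289 ≈ 0.22690
Color 2 (32,212,42):
  R=32: 32/255≈0.1255 > 0.04045 → ((0.1255+0.055)/1.055)^2.4 ≈ 0.01444
  G=212: 212/255≈0.8314 > 0.04045 → ((0.8314+0.055)/1.055)^2.4 ≈ 0.65837
  B=42: 42/255≈0.1647 > 0.04045 → ((0.1647+0.055)/1.055)^2.4 ≈ 0.02315
  L2 = 0.2126×0.01444 + 0.7152×0.65837 + 0.0722×0.02315 ≈ 0.47561
Lighter = 0.47561, Darker = 0.22690
Ratio = (L_lighter + 0.05) / (L_darker + 0.05)
Ratio = (0.47561 + 0.05) / (0.22690 + 0.05) = 0.52561 / 0.27690 ≈ 1.8982
Ratio ≈ 1.90:1


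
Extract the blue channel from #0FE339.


Color: #0FE339
R = 0F = 15
G = E3 = 227
B = 39 = 57
Blue = 57


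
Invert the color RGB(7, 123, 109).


Invert: (255-R, 255-G, 255-B)
R: 255-7 = 248
G: 255-123 = 132
B: 255-109 = 146
= RGB(248, 132, 146)


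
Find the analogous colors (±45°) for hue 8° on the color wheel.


Base hue: 8°
Left analog: (8 - 45) mod 360 = 323°
Right analog: (8 + 45) mod 360 = 53°
Analogous hues = 323° and 53°


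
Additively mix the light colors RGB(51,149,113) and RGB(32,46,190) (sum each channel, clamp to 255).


Additive: each channel = min(255, C₁+C₂)
R: 51+32 = 83 → 83
G: 149+46 = 195 → 195
B: 113+190 = 303 → 255
= RGB(83, 195, 255)


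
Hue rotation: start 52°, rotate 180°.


New hue = (H + rotation) mod 360
New hue = (52 + 180) mod 360
= 232 mod 360
= 232°


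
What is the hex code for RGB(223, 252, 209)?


R = 223 → DF (hex)
G = 252 → FC (hex)
B = 209 → D1 (hex)
Hex = #DFFCD1


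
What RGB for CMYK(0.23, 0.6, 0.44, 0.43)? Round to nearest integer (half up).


R = 255 × (1-C) × (1-K) = 255 × 0.77 × 0.57 = 111.9195 → 112
G = 255 × (1-M) × (1-K) = 255 × 0.40 × 0.57 = 58.14 → 58
B = 255 × (1-Y) × (1-K) = 255 × 0.56 × 0.57 = 81.396 → 81
= RGB(112, 58, 81)


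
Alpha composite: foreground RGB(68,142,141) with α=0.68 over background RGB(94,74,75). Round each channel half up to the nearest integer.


C = α×F + (1-α)×B, with 1-α = 0.32
R: 0.68×68 + 0.32×94 = 46.24 + 30.08 = 76.32 → 76
G: 0.68×142 + 0.32×74 = 96.56 + 23.68 = 120.24 → 120
B: 0.68×141 + 0.32×75 = 95.88 + 24.00 = 119.88 → 120
= RGB(76, 120, 120)


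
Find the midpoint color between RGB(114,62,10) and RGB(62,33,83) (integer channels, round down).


Midpoint: each channel = ⌊(C₁+C₂)/2⌋
R: ⌊(114+62)/2⌋ = 88
G: ⌊(62+33)/2⌋ = 47
B: ⌊(10+83)/2⌋ = 46
= RGB(88, 47, 46)


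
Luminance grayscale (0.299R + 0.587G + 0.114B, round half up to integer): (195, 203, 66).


Gray = 0.299×R + 0.587×G + 0.114×B
Gray = 0.299×195 + 0.587×203 + 0.114×66
Gray = 58.305 + 119.161 + 7.524
Gray = 184.990 → round half up → 185
Gray = 185


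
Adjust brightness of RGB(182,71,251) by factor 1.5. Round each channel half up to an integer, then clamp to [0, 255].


Multiply each channel by 1.5, round half up, clamp to [0, 255]
R: 182×1.5 = 273 → clamp → 255
G: 71×1.5 = 106.5 → round → 107
B: 251×1.5 = 376.5 → round → 377 → clamp → 255
= RGB(255, 107, 255)


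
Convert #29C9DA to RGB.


29 → 41 (R)
C9 → 201 (G)
DA → 218 (B)
= RGB(41, 201, 218)


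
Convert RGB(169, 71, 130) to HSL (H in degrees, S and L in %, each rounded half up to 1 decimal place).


Normalize: R'=169/255≈0.6627, G'=71/255≈0.2784, B'=130/255≈0.5098
Max=169/255, Min=71/255, Δ=Max-Min=98/255
L = (Max+Min)/2 = (169+71)/510 = 240/510 = 0.47058… → L = 47.1%
L ≤ 0.5 → S = Δ/(Max+Min) = 98/(169+71) = 98/240 = 0.40833… → S = 40.8%
(the 1/255 factors cancel in S and H, so raw channel differences can be used)
Max is R' → H = 60 × (((G-B)/Δ) mod 6) = 60 × (((71-130)/98) mod 6)
  (-59)/98 = -0.6020…; negative, so add 6 → 5.3979…
  H = 60 × 5.3979… = 323.877…° → H = 323.9°
= HSL(323.9°, 40.8%, 47.1%)


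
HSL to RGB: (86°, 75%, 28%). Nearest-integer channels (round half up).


H=86°, S=0.75, L=0.28
C = (1-|2L-1|)×S = (1-|-0.44|)×0.75 = 0.42
H' = H/60 = 86/60 ≈ 1.4333; X = C×(1-|H' mod 2 - 1|) = 0.238
m = L - C/2 = 0.28 - 0.21 = 0.07
Sector ⌊H'⌋ = 1 → (R',G',B') = (0.238, 0.42, 0.0)
RGB = ((R'+m)×255, (G'+m)×255, (B'+m)×255) = (78.54, 124.95, 17.85)
Round half up → RGB(79, 125, 18)


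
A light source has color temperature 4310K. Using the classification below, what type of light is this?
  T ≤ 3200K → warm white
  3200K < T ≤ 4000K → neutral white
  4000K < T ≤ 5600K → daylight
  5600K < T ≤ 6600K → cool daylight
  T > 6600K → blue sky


Temperature: 4310K
4000K < 4310K ≤ 5600K → daylight
Classification: daylight


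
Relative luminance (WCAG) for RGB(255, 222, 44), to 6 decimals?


Linearize each channel (sRGB transfer function): c = v/255; c_lin = c/12.92 if c ≤ 0.04045, else ((c+0.055)/1.055)^2.4
  R: 255/255 ≈ 1.000000 > 0.04045 → ((1.000000+0.055)/1.055)^2.4 ≈ 1.000000
  G: 222/255 ≈ 0.870588 > 0.04045 → ((0.870588+0.055)/1.055)^2.4 ≈ 0.730461
  B: 44/255 ≈ 0.172549 > 0.04045 → ((0.172549+0.055)/1.055)^2.4 ≈ 0.025187
R_lin = 1.000000, G_lin = 0.730461, B_lin = 0.025187
L = 0.2126×R + 0.7152×G + 0.0722×B
L = 0.2126×1.000000 + 0.7152×0.730461 + 0.0722×0.025187
L ≈ 0.736844


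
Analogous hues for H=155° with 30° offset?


Base hue: 155°
Left analog: (155 - 30) mod 360 = 125°
Right analog: (155 + 30) mod 360 = 185°
Analogous hues = 125° and 185°


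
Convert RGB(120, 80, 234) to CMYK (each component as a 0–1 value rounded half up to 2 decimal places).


R'=120/255≈0.4706, G'=80/255≈0.3137, B'=234/255≈0.9176
K = 1 - max(R',G',B') = 1 - 234/255 = 21/255 = 0.08235… → 0.08
(1-R'-K)/(1-K) simplifies to (max-R)/max with max = 234:
C = (234-120)/234 = 114/234 = 0.48717… → 0.49
M = (234-80)/234 = 154/234 = 0.65811… → 0.66
Y = (234-234)/234 = 0/234 = 0 → 0.00
= CMYK(0.49, 0.66, 0.00, 0.08)


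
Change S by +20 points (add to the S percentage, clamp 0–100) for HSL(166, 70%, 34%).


Original S = 70%
Adjustment = +20 percentage points
New S = 70 + (20) = 90
Clamp to [0, 100] → 90
= HSL(166°, 90%, 34%)


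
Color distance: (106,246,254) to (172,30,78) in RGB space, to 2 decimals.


d = √[(R₁-R₂)² + (G₁-G₂)² + (B₁-B₂)²]
d = √[(106-172)² + (246-30)² + (254-78)²]
d = √[4356 + 46656 + 30976]
d = √81988
d ≈ 286.34


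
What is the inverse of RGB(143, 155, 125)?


Invert: (255-R, 255-G, 255-B)
R: 255-143 = 112
G: 255-155 = 100
B: 255-125 = 130
= RGB(112, 100, 130)


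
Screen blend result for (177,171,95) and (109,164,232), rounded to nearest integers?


Screen: C = 255 - (255-A)×(255-B)/255, rounded to nearest integer
R: 255 - (255-177)×(255-109)/255 = 255 - 11388/255 ≈ 255 - 44.659 = 210.341 → 210
G: 255 - (255-171)×(255-164)/255 = 255 - 7644/255 ≈ 255 - 29.976 = 225.024 → 225
B: 255 - (255-95)×(255-232)/255 = 255 - 3680/255 ≈ 255 - 14.431 = 240.569 → 241
= RGB(210, 225, 241)


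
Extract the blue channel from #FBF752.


Color: #FBF752
R = FB = 251
G = F7 = 247
B = 52 = 82
Blue = 82


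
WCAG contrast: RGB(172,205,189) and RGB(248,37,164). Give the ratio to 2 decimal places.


Linearize each sRGB channel c=v/255: c/12.92 if c ≤ 0.04045 else ((c+0.055)/1.055)^2.4
L = 0.2126×R_lin + 0.7152×G_lin + 0.0722×B_lin
Color 1 (172,205,189):
  R=172: 172/255≈0.6745 > 0.04045 → ((0.6745+0.055)/1.055)^2.4 ≈ 0.41254
  G=205: 205/255≈0.8039 > 0.04045 → ((0.8039+0.055)/1.055)^2.4 ≈ 0.61050
  B=189: 189/255≈0.7412 > 0.04045 → ((0.7412+0.055)/1.055)^2.4 ≈ 0.50888
  L1 = 0.2126×0.41254 + 0.7152×0.61050 + 0.0722×0.50888 ≈ 0.56107
Color 2 (248,37,164):
  R=248: 248/255≈0.9725 > 0.04045 → ((0.9725+0.055)/1.055)^2.4 ≈ 0.93869
  G=37: 37/255≈0.1451 > 0.04045 → ((0.1451+0.055)/1.055)^2.4 ≈ 0.01850
  B=164: 164/255≈0.6431 > 0.04045 → ((0.6431+0.055)/1.055)^2.4 ≈ 0.37124
  L2 = 0.2126×0.93869 + 0.7152×0.01850 + 0.0722×0.37124 ≈ 0.23960
Lighter = 0.56107, Darker = 0.23960
Ratio = (L_lighter + 0.05) / (L_darker + 0.05)
Ratio = (0.56107 + 0.05) / (0.23960 + 0.05) = 0.61107 / 0.28960 ≈ 2.1101
Ratio ≈ 2.11:1


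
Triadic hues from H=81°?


Triadic: equally spaced at 120° intervals
H1 = 81°
H2 = (81 + 120) mod 360 = 201°
H3 = (81 + 240) mod 360 = 321°
Triadic = 81°, 201°, 321°


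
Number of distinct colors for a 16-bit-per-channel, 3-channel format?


Total bits = 16 bits/channel × 3 channels = 48 bits
Distinct colors = 2^48
= 281,474,976,710,656 colors


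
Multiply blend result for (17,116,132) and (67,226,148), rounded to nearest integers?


Multiply: C = A×B/255, rounded to nearest integer
R: 17×67/255 = 1139/255 ≈ 4.467 → 4
G: 116×226/255 = 26216/255 ≈ 102.808 → 103
B: 132×148/255 = 19536/255 ≈ 76.612 → 77
= RGB(4, 103, 77)


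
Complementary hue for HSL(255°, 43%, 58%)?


Complement = opposite side of color wheel = hue + 180°
H' = (255 + 180) mod 360 = 75°
S and L unchanged.
= HSL(75°, 43%, 58%)


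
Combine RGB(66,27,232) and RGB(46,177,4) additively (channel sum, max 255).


Additive: each channel = min(255, C₁+C₂)
R: 66+46 = 112 → 112
G: 27+177 = 204 → 204
B: 232+4 = 236 → 236
= RGB(112, 204, 236)


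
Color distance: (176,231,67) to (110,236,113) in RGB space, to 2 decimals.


d = √[(R₁-R₂)² + (G₁-G₂)² + (B₁-B₂)²]
d = √[(176-110)² + (231-236)² + (67-113)²]
d = √[4356 + 25 + 2116]
d = √6497
d ≈ 80.60


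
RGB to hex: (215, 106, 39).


R = 215 → D7 (hex)
G = 106 → 6A (hex)
B = 39 → 27 (hex)
Hex = #D76A27


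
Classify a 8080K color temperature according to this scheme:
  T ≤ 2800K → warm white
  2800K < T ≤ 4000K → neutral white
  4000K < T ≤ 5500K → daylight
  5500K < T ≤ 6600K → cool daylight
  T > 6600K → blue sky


Temperature: 8080K
8080K > 6600K → blue sky
Classification: blue sky


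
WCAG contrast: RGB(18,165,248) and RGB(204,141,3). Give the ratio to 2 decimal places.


Linearize each sRGB channel c=v/255: c/12.92 if c ≤ 0.04045 else ((c+0.055)/1.055)^2.4
L = 0.2126×R_lin + 0.7152×G_lin + 0.0722×B_lin
Color 1 (18,165,248):
  R=18: 18/255≈0.0706 > 0.04045 → ((0.0706+0.055)/1.055)^2.4 ≈ 0.00605
  G=165: 165/255≈0.6471 > 0.04045 → ((0.6471+0.055)/1.055)^2.4 ≈ 0.37626
  B=248: 248/255≈0.9725 > 0.04045 → ((0.9725+0.055)/1.055)^2.4 ≈ 0.93869
  L1 = 0.2126×0.00605 + 0.7152×0.37626 + 0.0722×0.93869 ≈ 0.33816
Color 2 (204,141,3):
  R=204: 204/255≈0.8000 > 0.04045 → ((0.8000+0.055)/1.055)^2.4 ≈ 0.60383
  G=141: 141/255≈0.5529 > 0.04045 → ((0.5529+0.055)/1.055)^2.4 ≈ 0.26636
  B=3: 3/255≈0.0118 ≤ 0.04045 → 0.0118/12.92 ≈ 0.00091
  L2 = 0.2126×0.60383 + 0.7152×0.26636 + 0.0722×0.00091 ≈ 0.31894
Lighter = 0.33816, Darker = 0.31894
Ratio = (L_lighter + 0.05) / (L_darker + 0.05)
Ratio = (0.33816 + 0.05) / (0.31894 + 0.05) = 0.38816 / 0.36894 ≈ 1.0521
Ratio ≈ 1.05:1


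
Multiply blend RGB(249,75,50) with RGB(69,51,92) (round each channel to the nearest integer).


Multiply: C = A×B/255, rounded to nearest integer
R: 249×69/255 = 17181/255 ≈ 67.376 → 67
G: 75×51/255 = 3825/255 ≈ 15.000 → 15
B: 50×92/255 = 4600/255 ≈ 18.039 → 18
= RGB(67, 15, 18)


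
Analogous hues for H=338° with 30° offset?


Base hue: 338°
Left analog: (338 - 30) mod 360 = 308°
Right analog: (338 + 30) mod 360 = 8°
Analogous hues = 308° and 8°


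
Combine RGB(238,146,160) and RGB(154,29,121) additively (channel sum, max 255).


Additive: each channel = min(255, C₁+C₂)
R: 238+154 = 392 → 255
G: 146+29 = 175 → 175
B: 160+121 = 281 → 255
= RGB(255, 175, 255)


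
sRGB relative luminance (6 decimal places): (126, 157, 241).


Linearize each channel (sRGB transfer function): c = v/255; c_lin = c/12.92 if c ≤ 0.04045, else ((c+0.055)/1.055)^2.4
  R: 126/255 ≈ 0.494118 > 0.04045 → ((0.494118+0.055)/1.055)^2.4 ≈ 0.208637
  G: 157/255 ≈ 0.615686 > 0.04045 → ((0.615686+0.055)/1.055)^2.4 ≈ 0.337164
  B: 241/255 ≈ 0.945098 > 0.04045 → ((0.945098+0.055)/1.055)^2.4 ≈ 0.879622
R_lin = 0.208637, G_lin = 0.337164, B_lin = 0.879622
L = 0.2126×R + 0.7152×G + 0.0722×B
L = 0.2126×0.208637 + 0.7152×0.337164 + 0.0722×0.879622
L ≈ 0.349004


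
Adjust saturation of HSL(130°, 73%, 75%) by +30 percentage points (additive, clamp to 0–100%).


Original S = 73%
Adjustment = +30 percentage points
New S = 73 + (30) = 103
Clamp to [0, 100] → 100
= HSL(130°, 100%, 75%)


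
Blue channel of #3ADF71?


Color: #3ADF71
R = 3A = 58
G = DF = 223
B = 71 = 113
Blue = 113


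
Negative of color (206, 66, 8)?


Invert: (255-R, 255-G, 255-B)
R: 255-206 = 49
G: 255-66 = 189
B: 255-8 = 247
= RGB(49, 189, 247)


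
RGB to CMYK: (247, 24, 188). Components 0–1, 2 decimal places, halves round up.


R'=247/255≈0.9686, G'=24/255≈0.0941, B'=188/255≈0.7373
K = 1 - max(R',G',B') = 1 - 247/255 = 8/255 = 0.03137… → 0.03
(1-R'-K)/(1-K) simplifies to (max-R)/max with max = 247:
C = (247-247)/247 = 0/247 = 0 → 0.00
M = (247-24)/247 = 223/247 = 0.90283… → 0.90
Y = (247-188)/247 = 59/247 = 0.23886… → 0.24
= CMYK(0.00, 0.90, 0.24, 0.03)


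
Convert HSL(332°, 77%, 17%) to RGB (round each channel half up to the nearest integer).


H=332°, S=0.77, L=0.17
C = (1-|2L-1|)×S = (1-|-0.66|)×0.77 = 0.2618
H' = H/60 = 332/60 ≈ 5.5333; X = C×(1-|H' mod 2 - 1|) ≈ 0.1222
m = L - C/2 = 0.17 - 0.1309 = 0.0391
Sector ⌊H'⌋ = 5 → (R',G',B') = (0.2618, 0.0, ≈0.1222)
RGB = ((R'+m)×255, (G'+m)×255, (B'+m)×255) = (76.7295, 9.9705, 41.1247)
Round half up → RGB(77, 10, 41)


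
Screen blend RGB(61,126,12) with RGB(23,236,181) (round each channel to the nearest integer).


Screen: C = 255 - (255-A)×(255-B)/255, rounded to nearest integer
R: 255 - (255-61)×(255-23)/255 = 255 - 45008/255 ≈ 255 - 176.502 = 78.498 → 78
G: 255 - (255-126)×(255-236)/255 = 255 - 2451/255 ≈ 255 - 9.612 = 245.388 → 245
B: 255 - (255-12)×(255-181)/255 = 255 - 17982/255 ≈ 255 - 70.518 = 184.482 → 184
= RGB(78, 245, 184)


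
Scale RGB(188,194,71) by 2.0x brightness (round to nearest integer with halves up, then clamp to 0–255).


Multiply each channel by 2.0, round half up, clamp to [0, 255]
R: 188×2.0 = 376 → clamp → 255
G: 194×2.0 = 388 → clamp → 255
B: 71×2.0 = 142
= RGB(255, 255, 142)


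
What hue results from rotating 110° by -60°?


New hue = (H + rotation) mod 360
New hue = (110 -60) mod 360
= 50 mod 360
= 50°


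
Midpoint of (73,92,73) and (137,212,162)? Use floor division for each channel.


Midpoint: each channel = ⌊(C₁+C₂)/2⌋
R: ⌊(73+137)/2⌋ = 105
G: ⌊(92+212)/2⌋ = 152
B: ⌊(73+162)/2⌋ = 117
= RGB(105, 152, 117)


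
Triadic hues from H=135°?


Triadic: equally spaced at 120° intervals
H1 = 135°
H2 = (135 + 120) mod 360 = 255°
H3 = (135 + 240) mod 360 = 15°
Triadic = 135°, 255°, 15°


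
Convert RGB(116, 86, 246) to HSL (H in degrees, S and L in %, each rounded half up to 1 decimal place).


Normalize: R'=116/255≈0.4549, G'=86/255≈0.3373, B'=246/255≈0.9647
Max=246/255, Min=86/255, Δ=Max-Min=160/255
L = (Max+Min)/2 = (246+86)/510 = 332/510 = 0.65098… → L = 65.1%
L > 0.5 → S = Δ/(2-Max-Min) = 160/(510-246-86) = 160/178 = 0.89887… → S = 89.9%
(the 1/255 factors cancel in S and H, so raw channel differences can be used)
Max is B' → H = 60 × ((R-G)/Δ + 4) = 60 × ((116-86)/160 + 4)
  30/160 + 4 = 0.1875 + 4 = 4.1875
  H = 60 × 4.1875 = 251.25° → H = 251.3°
= HSL(251.3°, 89.9%, 65.1%)


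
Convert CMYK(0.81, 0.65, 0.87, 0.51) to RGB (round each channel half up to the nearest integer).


R = 255 × (1-C) × (1-K) = 255 × 0.19 × 0.49 = 23.7405 → 24
G = 255 × (1-M) × (1-K) = 255 × 0.35 × 0.49 = 43.7325 → 44
B = 255 × (1-Y) × (1-K) = 255 × 0.13 × 0.49 = 16.2435 → 16
= RGB(24, 44, 16)


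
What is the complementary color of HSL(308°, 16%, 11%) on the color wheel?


Complement = opposite side of color wheel = hue + 180°
H' = (308 + 180) mod 360 = 128°
S and L unchanged.
= HSL(128°, 16%, 11%)


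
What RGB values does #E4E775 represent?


E4 → 228 (R)
E7 → 231 (G)
75 → 117 (B)
= RGB(228, 231, 117)


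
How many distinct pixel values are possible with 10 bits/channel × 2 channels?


Total bits = 10 bits/channel × 2 channels = 20 bits
Distinct pixel values = 2^20
= 1,048,576 pixel values


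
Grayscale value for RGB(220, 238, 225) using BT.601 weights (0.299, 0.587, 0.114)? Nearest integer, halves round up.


Gray = 0.299×R + 0.587×G + 0.114×B
Gray = 0.299×220 + 0.587×238 + 0.114×225
Gray = 65.780 + 139.706 + 25.650
Gray = 231.136 → round half up → 231
Gray = 231


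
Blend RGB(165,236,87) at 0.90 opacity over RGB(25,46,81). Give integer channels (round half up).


C = α×F + (1-α)×B, with 1-α = 0.10
R: 0.90×165 + 0.10×25 = 148.50 + 2.50 = 151.00 → 151
G: 0.90×236 + 0.10×46 = 212.40 + 4.60 = 217.00 → 217
B: 0.90×87 + 0.10×81 = 78.30 + 8.10 = 86.40 → 86
= RGB(151, 217, 86)


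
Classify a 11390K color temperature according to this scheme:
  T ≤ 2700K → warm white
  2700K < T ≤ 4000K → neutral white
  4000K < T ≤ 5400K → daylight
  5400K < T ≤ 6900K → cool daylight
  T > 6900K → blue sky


Temperature: 11390K
11390K > 6900K → blue sky
Classification: blue sky


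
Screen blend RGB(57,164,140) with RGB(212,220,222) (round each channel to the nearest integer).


Screen: C = 255 - (255-A)×(255-B)/255, rounded to nearest integer
R: 255 - (255-57)×(255-212)/255 = 255 - 8514/255 ≈ 255 - 33.388 = 221.612 → 222
G: 255 - (255-164)×(255-220)/255 = 255 - 3185/255 ≈ 255 - 12.490 = 242.510 → 243
B: 255 - (255-140)×(255-222)/255 = 255 - 3795/255 ≈ 255 - 14.882 = 240.118 → 240
= RGB(222, 243, 240)


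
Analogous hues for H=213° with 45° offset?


Base hue: 213°
Left analog: (213 - 45) mod 360 = 168°
Right analog: (213 + 45) mod 360 = 258°
Analogous hues = 168° and 258°


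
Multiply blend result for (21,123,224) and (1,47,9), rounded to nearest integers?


Multiply: C = A×B/255, rounded to nearest integer
R: 21×1/255 = 21/255 ≈ 0.082 → 0
G: 123×47/255 = 5781/255 ≈ 22.671 → 23
B: 224×9/255 = 2016/255 ≈ 7.906 → 8
= RGB(0, 23, 8)


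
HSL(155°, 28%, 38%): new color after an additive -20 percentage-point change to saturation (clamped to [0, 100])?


Original S = 28%
Adjustment = -20 percentage points
New S = 28 + (-20) = 8
Clamp to [0, 100] → 8
= HSL(155°, 8%, 38%)


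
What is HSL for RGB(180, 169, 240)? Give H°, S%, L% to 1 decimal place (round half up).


Normalize: R'=180/255≈0.7059, G'=169/255≈0.6627, B'=240/255≈0.9412
Max=240/255, Min=169/255, Δ=Max-Min=71/255
L = (Max+Min)/2 = (240+169)/510 = 409/510 = 0.80196… → L = 80.2%
L > 0.5 → S = Δ/(2-Max-Min) = 71/(510-240-169) = 71/101 = 0.70297… → S = 70.3%
(the 1/255 factors cancel in S and H, so raw channel differences can be used)
Max is B' → H = 60 × ((R-G)/Δ + 4) = 60 × ((180-169)/71 + 4)
  11/71 + 4 = 0.1549… + 4 = 4.1549…
  H = 60 × 4.1549… = 249.295…° → H = 249.3°
= HSL(249.3°, 70.3%, 80.2%)


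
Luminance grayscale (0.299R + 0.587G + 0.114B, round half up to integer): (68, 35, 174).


Gray = 0.299×R + 0.587×G + 0.114×B
Gray = 0.299×68 + 0.587×35 + 0.114×174
Gray = 20.332 + 20.545 + 19.836
Gray = 60.713 → round half up → 61
Gray = 61


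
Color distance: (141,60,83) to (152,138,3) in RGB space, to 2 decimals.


d = √[(R₁-R₂)² + (G₁-G₂)² + (B₁-B₂)²]
d = √[(141-152)² + (60-138)² + (83-3)²]
d = √[121 + 6084 + 6400]
d = √12605
d ≈ 112.27


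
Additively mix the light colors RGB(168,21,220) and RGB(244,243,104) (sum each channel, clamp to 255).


Additive: each channel = min(255, C₁+C₂)
R: 168+244 = 412 → 255
G: 21+243 = 264 → 255
B: 220+104 = 324 → 255
= RGB(255, 255, 255)
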